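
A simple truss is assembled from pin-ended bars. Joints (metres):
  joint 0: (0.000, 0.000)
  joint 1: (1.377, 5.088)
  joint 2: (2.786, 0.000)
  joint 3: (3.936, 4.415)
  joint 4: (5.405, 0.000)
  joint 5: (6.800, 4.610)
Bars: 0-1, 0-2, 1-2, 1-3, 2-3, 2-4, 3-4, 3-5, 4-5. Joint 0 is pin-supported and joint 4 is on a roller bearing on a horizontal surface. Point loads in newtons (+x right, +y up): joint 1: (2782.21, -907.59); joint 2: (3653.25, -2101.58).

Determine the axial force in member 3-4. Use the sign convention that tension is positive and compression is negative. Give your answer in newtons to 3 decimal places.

N=6 nodes, M=9 members, R=3 reactions → 2N=12, M+R=12
member 0 (0-1): L=5.2710, (cx,cy)=(0.2612,0.9653)
member 1 (0-2): L=2.7860, (cx,cy)=(1.0000,0.0000)
member 2 (1-2): L=5.2795, (cx,cy)=(0.2669,-0.9637)
member 3 (1-3): L=2.6460, (cx,cy)=(0.9671,-0.2543)
member 4 (2-3): L=4.5623, (cx,cy)=(0.2521,0.9677)
member 5 (2-4): L=2.6190, (cx,cy)=(1.0000,0.0000)
member 6 (3-4): L=4.6530, (cx,cy)=(0.3157,-0.9489)
member 7 (3-5): L=2.8706, (cx,cy)=(0.9977,0.0679)
member 8 (4-5): L=4.8164, (cx,cy)=(0.2896,0.9571)
solve A·x = −loads:
  F[0-1] = +957.5963 N (tension)
  F[0-2] = +6185.2988 N (tension)
  F[1-2] = -1304.9438 N (compression)
  F[1-3] = -2258.0417 N (compression)
  F[2-3] = +3471.2791 N (tension)
  F[2-4] = +1308.7952 N (tension)
  F[3-4] = -4145.5361 N (compression)
  F[3-5] = -0.0000 N (tension)
  F[4-5] = +0.0000 N (tension)
  Rx@0 = -6435.4600 N
  Ry@0 = -924.3430 N
  Ry@4 = +3933.5130 N

-4145.536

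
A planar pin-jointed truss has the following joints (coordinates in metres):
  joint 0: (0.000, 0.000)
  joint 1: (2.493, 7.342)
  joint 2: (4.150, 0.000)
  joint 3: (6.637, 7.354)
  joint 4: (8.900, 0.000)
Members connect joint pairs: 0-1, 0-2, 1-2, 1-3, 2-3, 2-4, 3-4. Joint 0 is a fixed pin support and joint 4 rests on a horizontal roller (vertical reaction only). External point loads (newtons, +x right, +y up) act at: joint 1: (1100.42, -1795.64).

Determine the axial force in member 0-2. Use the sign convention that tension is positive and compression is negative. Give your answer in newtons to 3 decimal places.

N=5 nodes, M=7 members, R=3 reactions → 2N=10, M+R=10
member 0 (0-1): L=7.7537, (cx,cy)=(0.3215,0.9469)
member 1 (0-2): L=4.1500, (cx,cy)=(1.0000,0.0000)
member 2 (1-2): L=7.5267, (cx,cy)=(0.2202,-0.9755)
member 3 (1-3): L=4.1440, (cx,cy)=(1.0000,0.0029)
member 4 (2-3): L=7.7631, (cx,cy)=(0.3204,0.9473)
member 5 (2-4): L=4.7500, (cx,cy)=(1.0000,0.0000)
member 6 (3-4): L=7.6943, (cx,cy)=(0.2941,-0.9558)
solve A·x = −loads:
  F[0-1] = -406.4566 N (compression)
  F[0-2] = +1231.1053 N (tension)
  F[1-2] = -1448.9558 N (compression)
  F[1-3] = -912.1204 N (compression)
  F[2-3] = +1492.0436 N (tension)
  F[2-4] = +434.1260 N (tension)
  F[3-4] = -1476.0505 N (compression)
  Rx@0 = -1100.4200 N
  Ry@0 = +384.8744 N
  Ry@4 = +1410.7656 N

1231.105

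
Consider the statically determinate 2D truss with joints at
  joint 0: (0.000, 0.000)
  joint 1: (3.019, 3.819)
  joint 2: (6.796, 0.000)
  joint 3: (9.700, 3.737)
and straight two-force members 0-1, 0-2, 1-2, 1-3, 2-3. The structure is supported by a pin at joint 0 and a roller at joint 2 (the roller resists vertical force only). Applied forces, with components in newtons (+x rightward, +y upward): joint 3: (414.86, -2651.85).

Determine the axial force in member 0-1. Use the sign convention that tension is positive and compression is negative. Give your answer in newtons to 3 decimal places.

N=4 nodes, M=5 members, R=3 reactions → 2N=8, M+R=8
member 0 (0-1): L=4.8682, (cx,cy)=(0.6202,0.7845)
member 1 (0-2): L=6.7960, (cx,cy)=(1.0000,0.0000)
member 2 (1-2): L=5.3713, (cx,cy)=(0.7032,-0.7110)
member 3 (1-3): L=6.6815, (cx,cy)=(0.9999,-0.0123)
member 4 (2-3): L=4.7327, (cx,cy)=(0.6136,0.7896)
solve A·x = −loads:
  F[0-1] = +1735.2660 N (tension)
  F[0-2] = -661.2658 N (compression)
  F[1-2] = -1956.9241 N (compression)
  F[1-3] = +2452.3927 N (tension)
  F[2-3] = -3320.2972 N (compression)
  Rx@0 = -414.8600 N
  Ry@0 = -1361.2867 N
  Ry@2 = +4013.1367 N

1735.266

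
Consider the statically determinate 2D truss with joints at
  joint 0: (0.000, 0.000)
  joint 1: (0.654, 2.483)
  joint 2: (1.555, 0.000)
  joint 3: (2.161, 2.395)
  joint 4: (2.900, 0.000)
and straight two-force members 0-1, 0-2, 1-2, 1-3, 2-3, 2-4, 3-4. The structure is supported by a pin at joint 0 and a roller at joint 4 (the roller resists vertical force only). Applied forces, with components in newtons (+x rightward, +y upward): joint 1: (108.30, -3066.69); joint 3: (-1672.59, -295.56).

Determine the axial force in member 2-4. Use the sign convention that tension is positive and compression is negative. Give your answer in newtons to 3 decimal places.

-116.255

N=5 nodes, M=7 members, R=3 reactions → 2N=10, M+R=10
member 0 (0-1): L=2.5677, (cx,cy)=(0.2547,0.9670)
member 1 (0-2): L=1.5550, (cx,cy)=(1.0000,0.0000)
member 2 (1-2): L=2.6414, (cx,cy)=(0.3411,-0.9400)
member 3 (1-3): L=1.5096, (cx,cy)=(0.9983,-0.0583)
member 4 (2-3): L=2.4705, (cx,cy)=(0.2453,0.9694)
member 5 (2-4): L=1.3450, (cx,cy)=(1.0000,0.0000)
member 6 (3-4): L=2.5064, (cx,cy)=(0.2948,-0.9555)
solve A·x = −loads:
  F[0-1] = -3866.5390 N (compression)
  F[0-2] = -579.4664 N (compression)
  F[1-2] = +800.0798 N (tension)
  F[1-3] = -1368.3615 N (compression)
  F[2-3] = -775.7974 N (compression)
  F[2-4] = -116.2550 N (compression)
  F[3-4] = +394.2949 N (tension)
  Rx@0 = +1564.2900 N
  Ry@0 = +3739.0168 N
  Ry@4 = -376.7668 N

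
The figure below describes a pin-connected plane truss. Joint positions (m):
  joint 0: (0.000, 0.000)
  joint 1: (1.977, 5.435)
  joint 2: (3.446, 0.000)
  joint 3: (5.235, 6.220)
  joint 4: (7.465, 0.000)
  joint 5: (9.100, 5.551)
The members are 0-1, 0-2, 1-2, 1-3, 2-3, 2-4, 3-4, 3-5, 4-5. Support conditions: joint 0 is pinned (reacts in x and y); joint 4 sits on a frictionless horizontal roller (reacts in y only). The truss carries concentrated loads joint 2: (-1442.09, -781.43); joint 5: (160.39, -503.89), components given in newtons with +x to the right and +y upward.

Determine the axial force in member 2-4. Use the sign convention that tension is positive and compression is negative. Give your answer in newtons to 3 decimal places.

N=6 nodes, M=9 members, R=3 reactions → 2N=12, M+R=12
member 0 (0-1): L=5.7834, (cx,cy)=(0.3418,0.9398)
member 1 (0-2): L=3.4460, (cx,cy)=(1.0000,0.0000)
member 2 (1-2): L=5.6300, (cx,cy)=(0.2609,-0.9654)
member 3 (1-3): L=3.3512, (cx,cy)=(0.9722,0.2342)
member 4 (2-3): L=6.4722, (cx,cy)=(0.2764,0.9610)
member 5 (2-4): L=4.0190, (cx,cy)=(1.0000,0.0000)
member 6 (3-4): L=6.6077, (cx,cy)=(0.3375,-0.9413)
member 7 (3-5): L=3.9225, (cx,cy)=(0.9853,-0.1706)
member 8 (4-5): L=5.7868, (cx,cy)=(0.2825,0.9593)
solve A·x = −loads:
  F[0-1] = -203.3246 N (compression)
  F[0-2] = -1212.1955 N (compression)
  F[1-2] = +169.5433 N (tension)
  F[1-3] = -116.9973 N (compression)
  F[2-3] = +642.8043 N (tension)
  F[2-4] = +96.4518 N (tension)
  F[3-4] = -681.1774 N (compression)
  F[3-5] = +298.1956 N (tension)
  F[4-5] = -472.2737 N (compression)
  Rx@0 = +1281.7000 N
  Ry@0 = +191.0760 N
  Ry@4 = +1094.2440 N

96.452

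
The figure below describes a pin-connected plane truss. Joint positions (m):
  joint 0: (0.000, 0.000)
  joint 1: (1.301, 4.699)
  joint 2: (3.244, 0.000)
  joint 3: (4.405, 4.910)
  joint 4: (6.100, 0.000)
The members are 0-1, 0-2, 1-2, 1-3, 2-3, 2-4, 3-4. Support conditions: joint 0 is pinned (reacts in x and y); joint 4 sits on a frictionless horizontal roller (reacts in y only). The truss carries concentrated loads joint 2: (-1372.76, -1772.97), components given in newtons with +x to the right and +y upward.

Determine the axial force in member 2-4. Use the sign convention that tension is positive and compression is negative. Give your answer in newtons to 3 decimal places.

325.492

N=5 nodes, M=7 members, R=3 reactions → 2N=10, M+R=10
member 0 (0-1): L=4.8758, (cx,cy)=(0.2668,0.9637)
member 1 (0-2): L=3.2440, (cx,cy)=(1.0000,0.0000)
member 2 (1-2): L=5.0849, (cx,cy)=(0.3821,-0.9241)
member 3 (1-3): L=3.1112, (cx,cy)=(0.9977,0.0678)
member 4 (2-3): L=5.0454, (cx,cy)=(0.2301,0.9732)
member 5 (2-4): L=2.8560, (cx,cy)=(1.0000,0.0000)
member 6 (3-4): L=5.1943, (cx,cy)=(0.3263,-0.9453)
solve A·x = −loads:
  F[0-1] = -861.3272 N (compression)
  F[0-2] = -1142.9327 N (compression)
  F[1-2] = +857.2618 N (tension)
  F[1-3] = -558.6857 N (compression)
  F[2-3] = +1007.8065 N (tension)
  F[2-4] = +325.4922 N (tension)
  F[3-4] = -997.4725 N (compression)
  Rx@0 = +1372.7600 N
  Ry@0 = +830.0987 N
  Ry@4 = +942.8713 N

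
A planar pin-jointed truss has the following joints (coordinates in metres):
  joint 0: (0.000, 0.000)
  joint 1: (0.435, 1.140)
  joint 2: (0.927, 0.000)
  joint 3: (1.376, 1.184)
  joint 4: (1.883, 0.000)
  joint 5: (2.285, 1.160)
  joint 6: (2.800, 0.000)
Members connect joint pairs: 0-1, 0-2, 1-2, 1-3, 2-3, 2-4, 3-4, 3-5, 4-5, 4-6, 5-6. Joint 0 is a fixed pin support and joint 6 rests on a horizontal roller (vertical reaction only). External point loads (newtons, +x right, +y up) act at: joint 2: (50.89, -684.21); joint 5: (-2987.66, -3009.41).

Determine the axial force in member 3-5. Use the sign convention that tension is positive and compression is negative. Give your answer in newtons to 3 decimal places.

N=7 nodes, M=11 members, R=3 reactions → 2N=14, M+R=14
member 0 (0-1): L=1.2202, (cx,cy)=(0.3565,0.9343)
member 1 (0-2): L=0.9270, (cx,cy)=(1.0000,0.0000)
member 2 (1-2): L=1.2416, (cx,cy)=(0.3963,-0.9181)
member 3 (1-3): L=0.9420, (cx,cy)=(0.9989,0.0467)
member 4 (2-3): L=1.2663, (cx,cy)=(0.3546,0.9350)
member 5 (2-4): L=0.9560, (cx,cy)=(1.0000,0.0000)
member 6 (3-4): L=1.2880, (cx,cy)=(0.3936,-0.9193)
member 7 (3-5): L=0.9093, (cx,cy)=(0.9997,-0.0264)
member 8 (4-5): L=1.2277, (cx,cy)=(0.3274,0.9449)
member 9 (4-6): L=0.9170, (cx,cy)=(1.0000,0.0000)
member 10 (5-6): L=1.2692, (cx,cy)=(0.4058,-0.9140)
solve A·x = −loads:
  F[0-1] = -2407.1135 N (compression)
  F[0-2] = -2078.6184 N (compression)
  F[1-2] = +2358.1643 N (tension)
  F[1-3] = -1794.5348 N (compression)
  F[2-3] = -1583.8303 N (compression)
  F[2-4] = -633.4848 N (compression)
  F[3-4] = +1790.0152 N (tension)
  F[3-5] = -3059.8595 N (compression)
  F[4-5] = -1741.5089 N (compression)
  F[4-6] = +641.3841 N (tension)
  F[5-6] = -1580.6480 N (compression)
  Rx@0 = +2936.7700 N
  Ry@0 = +2248.9490 N
  Ry@6 = +1444.6710 N

-3059.860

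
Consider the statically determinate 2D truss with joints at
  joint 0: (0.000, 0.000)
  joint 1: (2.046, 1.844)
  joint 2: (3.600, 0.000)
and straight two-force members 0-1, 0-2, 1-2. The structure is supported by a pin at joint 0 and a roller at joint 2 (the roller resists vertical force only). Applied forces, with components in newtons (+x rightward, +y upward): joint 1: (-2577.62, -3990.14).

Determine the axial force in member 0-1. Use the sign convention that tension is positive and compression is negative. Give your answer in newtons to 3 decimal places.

N=3 nodes, M=3 members, R=3 reactions → 2N=6, M+R=6
member 0 (0-1): L=2.7544, (cx,cy)=(0.7428,0.6695)
member 1 (0-2): L=3.6000, (cx,cy)=(1.0000,0.0000)
member 2 (1-2): L=2.4115, (cx,cy)=(0.6444,-0.7647)
solve A·x = −loads:
  F[0-1] = -4544.8661 N (compression)
  F[0-2] = +798.4183 N (tension)
  F[1-2] = -1238.9785 N (compression)
  Rx@0 = +2577.6200 N
  Ry@0 = +3042.7247 N
  Ry@2 = +947.4153 N

-4544.866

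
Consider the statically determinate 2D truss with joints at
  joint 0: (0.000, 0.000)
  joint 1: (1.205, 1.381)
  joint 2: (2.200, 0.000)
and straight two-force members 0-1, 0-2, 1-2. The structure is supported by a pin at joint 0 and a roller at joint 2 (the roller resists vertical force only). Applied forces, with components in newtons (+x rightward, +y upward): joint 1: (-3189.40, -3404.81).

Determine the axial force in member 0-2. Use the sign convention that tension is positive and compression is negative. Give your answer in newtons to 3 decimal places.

N=3 nodes, M=3 members, R=3 reactions → 2N=6, M+R=6
member 0 (0-1): L=1.8328, (cx,cy)=(0.6575,0.7535)
member 1 (0-2): L=2.2000, (cx,cy)=(1.0000,0.0000)
member 2 (1-2): L=1.7021, (cx,cy)=(0.5846,-0.8113)
solve A·x = −loads:
  F[0-1] = -4700.7696 N (compression)
  F[0-2] = -98.8271 N (compression)
  F[1-2] = +169.0601 N (tension)
  Rx@0 = +3189.4000 N
  Ry@0 = +3541.9761 N
  Ry@2 = -137.1661 N

-98.827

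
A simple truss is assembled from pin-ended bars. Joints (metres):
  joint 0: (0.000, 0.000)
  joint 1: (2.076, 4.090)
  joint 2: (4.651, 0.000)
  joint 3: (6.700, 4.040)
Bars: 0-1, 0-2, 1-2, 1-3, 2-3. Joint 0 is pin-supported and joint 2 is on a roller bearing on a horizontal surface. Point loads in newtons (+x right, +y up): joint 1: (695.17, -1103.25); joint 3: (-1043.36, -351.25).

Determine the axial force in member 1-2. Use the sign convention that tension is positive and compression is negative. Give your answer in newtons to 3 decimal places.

-405.206

N=4 nodes, M=5 members, R=3 reactions → 2N=8, M+R=8
member 0 (0-1): L=4.5867, (cx,cy)=(0.4526,0.8917)
member 1 (0-2): L=4.6510, (cx,cy)=(1.0000,0.0000)
member 2 (1-2): L=4.8331, (cx,cy)=(0.5328,-0.8463)
member 3 (1-3): L=4.6243, (cx,cy)=(0.9999,-0.0108)
member 4 (2-3): L=4.5299, (cx,cy)=(0.4523,0.8919)
solve A·x = −loads:
  F[0-1] = -842.2493 N (compression)
  F[0-2] = +33.0224 N (tension)
  F[1-2] = -405.2058 N (compression)
  F[1-3] = -860.5448 N (compression)
  F[2-3] = -404.2764 N (compression)
  Rx@0 = +348.1900 N
  Ry@0 = +751.0399 N
  Ry@2 = +703.4601 N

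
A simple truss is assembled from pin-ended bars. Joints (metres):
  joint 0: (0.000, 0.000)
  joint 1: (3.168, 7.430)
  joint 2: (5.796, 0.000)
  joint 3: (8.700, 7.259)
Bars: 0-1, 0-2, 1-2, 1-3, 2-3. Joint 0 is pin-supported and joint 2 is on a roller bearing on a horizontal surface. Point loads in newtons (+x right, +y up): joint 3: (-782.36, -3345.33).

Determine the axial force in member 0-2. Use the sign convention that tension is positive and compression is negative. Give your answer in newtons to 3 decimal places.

N=4 nodes, M=5 members, R=3 reactions → 2N=8, M+R=8
member 0 (0-1): L=8.0772, (cx,cy)=(0.3922,0.9199)
member 1 (0-2): L=5.7960, (cx,cy)=(1.0000,0.0000)
member 2 (1-2): L=7.8811, (cx,cy)=(0.3335,-0.9428)
member 3 (1-3): L=5.5346, (cx,cy)=(0.9995,-0.0309)
member 4 (2-3): L=7.8183, (cx,cy)=(0.3714,0.9285)
solve A·x = −loads:
  F[0-1] = +756.9392 N (tension)
  F[0-2] = -1079.2431 N (compression)
  F[1-2] = -756.5654 N (compression)
  F[1-3] = +549.4276 N (tension)
  F[2-3] = -3584.8159 N (compression)
  Rx@0 = +782.3600 N
  Ry@0 = -696.2883 N
  Ry@2 = +4041.6183 N

-1079.243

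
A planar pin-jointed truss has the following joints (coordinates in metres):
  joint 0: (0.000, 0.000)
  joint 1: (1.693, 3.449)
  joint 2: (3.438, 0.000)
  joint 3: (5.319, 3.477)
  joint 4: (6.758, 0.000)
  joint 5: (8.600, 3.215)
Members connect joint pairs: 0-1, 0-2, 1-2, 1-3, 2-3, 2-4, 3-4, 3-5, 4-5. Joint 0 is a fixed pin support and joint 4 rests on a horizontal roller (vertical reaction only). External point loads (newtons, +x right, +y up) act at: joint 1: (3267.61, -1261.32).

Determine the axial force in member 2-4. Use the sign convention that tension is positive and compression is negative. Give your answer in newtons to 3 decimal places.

820.952

N=6 nodes, M=9 members, R=3 reactions → 2N=12, M+R=12
member 0 (0-1): L=3.8421, (cx,cy)=(0.4406,0.8977)
member 1 (0-2): L=3.4380, (cx,cy)=(1.0000,0.0000)
member 2 (1-2): L=3.8653, (cx,cy)=(0.4515,-0.8923)
member 3 (1-3): L=3.6261, (cx,cy)=(1.0000,0.0077)
member 4 (2-3): L=3.9532, (cx,cy)=(0.4758,0.8795)
member 5 (2-4): L=3.3200, (cx,cy)=(1.0000,0.0000)
member 6 (3-4): L=3.7630, (cx,cy)=(0.3824,-0.9240)
member 7 (3-5): L=3.2914, (cx,cy)=(0.9968,-0.0796)
member 8 (4-5): L=3.7053, (cx,cy)=(0.4971,0.8677)
solve A·x = −loads:
  F[0-1] = +804.6435 N (tension)
  F[0-2] = +2913.0497 N (tension)
  F[1-2] = -2239.5287 N (compression)
  F[1-3] = -1902.0680 N (compression)
  F[2-3] = +2271.9990 N (tension)
  F[2-4] = +820.9520 N (tension)
  F[3-4] = -2146.8041 N (compression)
  F[3-5] = -0.0000 N (compression)
  F[4-5] = +0.0000 N (tension)
  Rx@0 = -3267.6100 N
  Ry@0 = -722.3145 N
  Ry@4 = +1983.6345 N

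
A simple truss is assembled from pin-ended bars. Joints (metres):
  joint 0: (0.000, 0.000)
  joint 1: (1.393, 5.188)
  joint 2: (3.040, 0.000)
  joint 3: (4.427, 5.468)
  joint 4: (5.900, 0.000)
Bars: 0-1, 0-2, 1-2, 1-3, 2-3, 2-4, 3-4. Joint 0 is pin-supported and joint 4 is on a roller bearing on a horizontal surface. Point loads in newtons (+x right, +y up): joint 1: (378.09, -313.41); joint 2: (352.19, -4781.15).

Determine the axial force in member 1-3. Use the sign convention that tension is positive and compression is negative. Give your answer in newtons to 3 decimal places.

-1543.631

N=5 nodes, M=7 members, R=3 reactions → 2N=10, M+R=10
member 0 (0-1): L=5.3718, (cx,cy)=(0.2593,0.9658)
member 1 (0-2): L=3.0400, (cx,cy)=(1.0000,0.0000)
member 2 (1-2): L=5.4432, (cx,cy)=(0.3026,-0.9531)
member 3 (1-3): L=3.0469, (cx,cy)=(0.9958,0.0919)
member 4 (2-3): L=5.6412, (cx,cy)=(0.2459,0.9693)
member 5 (2-4): L=2.8600, (cx,cy)=(1.0000,0.0000)
member 6 (3-4): L=5.6629, (cx,cy)=(0.2601,-0.9656)
solve A·x = −loads:
  F[0-1] = -2303.3877 N (compression)
  F[0-2] = +1327.5926 N (tension)
  F[1-2] = +1856.3470 N (tension)
  F[1-3] = -1543.6312 N (compression)
  F[2-3] = +3107.2055 N (tension)
  F[2-4] = +773.1276 N (tension)
  F[3-4] = -2972.2784 N (compression)
  Rx@0 = -730.2800 N
  Ry@0 = +2224.5927 N
  Ry@4 = +2869.9673 N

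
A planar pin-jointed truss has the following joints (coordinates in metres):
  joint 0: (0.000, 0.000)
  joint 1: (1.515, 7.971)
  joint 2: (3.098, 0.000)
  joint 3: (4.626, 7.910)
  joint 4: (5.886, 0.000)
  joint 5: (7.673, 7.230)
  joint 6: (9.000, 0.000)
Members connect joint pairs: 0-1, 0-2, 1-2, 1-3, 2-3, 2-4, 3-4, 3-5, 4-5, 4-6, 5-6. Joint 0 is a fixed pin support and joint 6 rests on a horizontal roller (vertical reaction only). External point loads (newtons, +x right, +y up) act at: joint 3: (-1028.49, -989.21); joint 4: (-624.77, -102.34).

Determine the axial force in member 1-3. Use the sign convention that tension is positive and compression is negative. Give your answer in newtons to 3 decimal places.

N=7 nodes, M=11 members, R=3 reactions → 2N=14, M+R=14
member 0 (0-1): L=8.1137, (cx,cy)=(0.1867,0.9824)
member 1 (0-2): L=3.0980, (cx,cy)=(1.0000,0.0000)
member 2 (1-2): L=8.1267, (cx,cy)=(0.1948,-0.9808)
member 3 (1-3): L=3.1116, (cx,cy)=(0.9998,-0.0196)
member 4 (2-3): L=8.0562, (cx,cy)=(0.1897,0.9818)
member 5 (2-4): L=2.7880, (cx,cy)=(1.0000,0.0000)
member 6 (3-4): L=8.0097, (cx,cy)=(0.1573,-0.9875)
member 7 (3-5): L=3.1220, (cx,cy)=(0.9760,-0.2178)
member 8 (4-5): L=7.4476, (cx,cy)=(0.2399,0.9708)
member 9 (4-6): L=3.1140, (cx,cy)=(1.0000,0.0000)
member 10 (5-6): L=7.3508, (cx,cy)=(0.1805,-0.9836)
solve A·x = −loads:
  F[0-1] = -1445.5165 N (compression)
  F[0-2] = -1383.3513 N (compression)
  F[1-2] = +1458.9042 N (tension)
  F[1-3] = -554.1963 N (compression)
  F[2-3] = -1457.4129 N (compression)
  F[2-4] = -822.7473 N (compression)
  F[3-4] = +406.0102 N (tension)
  F[3-5] = +137.4074 N (tension)
  F[4-5] = -307.6012 N (compression)
  F[4-6] = -60.3013 N (compression)
  F[5-6] = +334.0322 N (tension)
  Rx@0 = +1653.2600 N
  Ry@0 = +1420.0941 N
  Ry@6 = -328.5441 N

-554.196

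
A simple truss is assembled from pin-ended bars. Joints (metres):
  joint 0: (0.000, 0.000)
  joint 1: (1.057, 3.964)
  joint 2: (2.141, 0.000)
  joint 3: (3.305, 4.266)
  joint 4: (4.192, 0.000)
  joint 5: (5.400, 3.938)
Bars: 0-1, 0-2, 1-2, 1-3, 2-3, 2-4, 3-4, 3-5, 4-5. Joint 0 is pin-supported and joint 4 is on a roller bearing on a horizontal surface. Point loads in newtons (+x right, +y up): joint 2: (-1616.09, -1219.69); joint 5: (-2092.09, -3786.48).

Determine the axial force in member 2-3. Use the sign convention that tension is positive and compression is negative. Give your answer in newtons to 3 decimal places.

-153.720

N=6 nodes, M=9 members, R=3 reactions → 2N=12, M+R=12
member 0 (0-1): L=4.1025, (cx,cy)=(0.2576,0.9662)
member 1 (0-2): L=2.1410, (cx,cy)=(1.0000,0.0000)
member 2 (1-2): L=4.1095, (cx,cy)=(0.2638,-0.9646)
member 3 (1-3): L=2.2682, (cx,cy)=(0.9911,0.1331)
member 4 (2-3): L=4.4220, (cx,cy)=(0.2632,0.9647)
member 5 (2-4): L=2.0510, (cx,cy)=(1.0000,0.0000)
member 6 (3-4): L=4.3572, (cx,cy)=(0.2036,-0.9791)
member 7 (3-5): L=2.1205, (cx,cy)=(0.9880,-0.1547)
member 8 (4-5): L=4.1191, (cx,cy)=(0.2933,0.9560)
solve A·x = −loads:
  F[0-1] = -1522.3322 N (compression)
  F[0-2] = -3315.9549 N (compression)
  F[1-2] = +1418.2162 N (tension)
  F[1-3] = -773.2010 N (compression)
  F[2-3] = -153.7198 N (compression)
  F[2-4] = -1285.3092 N (compression)
  F[3-4] = +398.6099 N (tension)
  F[3-5] = -898.7421 N (compression)
  F[4-5] = -4106.0364 N (compression)
  Rx@0 = +3708.1800 N
  Ry@0 = +1470.9367 N
  Ry@4 = +3535.2333 N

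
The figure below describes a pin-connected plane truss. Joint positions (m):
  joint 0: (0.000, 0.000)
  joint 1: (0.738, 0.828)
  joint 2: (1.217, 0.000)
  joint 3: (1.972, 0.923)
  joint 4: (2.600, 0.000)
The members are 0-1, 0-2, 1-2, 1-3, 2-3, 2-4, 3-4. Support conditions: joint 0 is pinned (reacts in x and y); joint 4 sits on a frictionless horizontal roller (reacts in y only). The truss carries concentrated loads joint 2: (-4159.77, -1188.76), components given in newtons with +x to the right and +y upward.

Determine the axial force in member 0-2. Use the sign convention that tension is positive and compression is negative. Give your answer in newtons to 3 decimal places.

N=5 nodes, M=7 members, R=3 reactions → 2N=10, M+R=10
member 0 (0-1): L=1.1092, (cx,cy)=(0.6654,0.7465)
member 1 (0-2): L=1.2170, (cx,cy)=(1.0000,0.0000)
member 2 (1-2): L=0.9566, (cx,cy)=(0.5007,-0.8656)
member 3 (1-3): L=1.2377, (cx,cy)=(0.9970,0.0768)
member 4 (2-3): L=1.1925, (cx,cy)=(0.6331,0.7740)
member 5 (2-4): L=1.3830, (cx,cy)=(1.0000,0.0000)
member 6 (3-4): L=1.1164, (cx,cy)=(0.5625,-0.8268)
solve A·x = −loads:
  F[0-1] = -847.0430 N (compression)
  F[0-2] = -3596.1725 N (compression)
  F[1-2] = +651.3790 N (tension)
  F[1-3] = -892.4069 N (compression)
  F[2-3] = +807.3707 N (tension)
  F[2-4] = +378.5902 N (tension)
  F[3-4] = -673.0127 N (compression)
  Rx@0 = +4159.7700 N
  Ry@0 = +632.3289 N
  Ry@4 = +556.4311 N

-3596.173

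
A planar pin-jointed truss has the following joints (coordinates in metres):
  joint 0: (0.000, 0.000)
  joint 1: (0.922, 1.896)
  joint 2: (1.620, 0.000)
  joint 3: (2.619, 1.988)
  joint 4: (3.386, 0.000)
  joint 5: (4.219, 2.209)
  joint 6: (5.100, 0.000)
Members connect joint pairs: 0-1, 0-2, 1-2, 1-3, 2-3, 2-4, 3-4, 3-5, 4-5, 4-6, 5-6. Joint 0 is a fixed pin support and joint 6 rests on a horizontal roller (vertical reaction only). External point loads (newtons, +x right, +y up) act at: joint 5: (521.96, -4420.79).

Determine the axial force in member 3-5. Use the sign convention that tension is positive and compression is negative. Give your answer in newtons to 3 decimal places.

N=7 nodes, M=11 members, R=3 reactions → 2N=14, M+R=14
member 0 (0-1): L=2.1083, (cx,cy)=(0.4373,0.8993)
member 1 (0-2): L=1.6200, (cx,cy)=(1.0000,0.0000)
member 2 (1-2): L=2.0204, (cx,cy)=(0.3455,-0.9384)
member 3 (1-3): L=1.6995, (cx,cy)=(0.9985,0.0541)
member 4 (2-3): L=2.2249, (cx,cy)=(0.4490,0.8935)
member 5 (2-4): L=1.7660, (cx,cy)=(1.0000,0.0000)
member 6 (3-4): L=2.1308, (cx,cy)=(0.3600,-0.9330)
member 7 (3-5): L=1.6152, (cx,cy)=(0.9906,0.1368)
member 8 (4-5): L=2.3608, (cx,cy)=(0.3528,0.9357)
member 9 (4-6): L=1.7140, (cx,cy)=(1.0000,0.0000)
member 10 (5-6): L=2.3782, (cx,cy)=(0.3704,-0.9289)
solve A·x = −loads:
  F[0-1] = -597.7828 N (compression)
  F[0-2] = +783.3827 N (tension)
  F[1-2] = +546.8454 N (tension)
  F[1-3] = -451.0060 N (compression)
  F[2-3] = -574.3252 N (compression)
  F[2-4] = +1230.1828 N (tension)
  F[3-4] = +447.5132 N (tension)
  F[3-5] = -877.5602 N (compression)
  F[4-5] = -446.2155 N (compression)
  F[4-6] = +1548.7097 N (tension)
  F[5-6] = -4180.6397 N (compression)
  Rx@0 = -521.9600 N
  Ry@0 = +537.5895 N
  Ry@6 = +3883.2005 N

-877.560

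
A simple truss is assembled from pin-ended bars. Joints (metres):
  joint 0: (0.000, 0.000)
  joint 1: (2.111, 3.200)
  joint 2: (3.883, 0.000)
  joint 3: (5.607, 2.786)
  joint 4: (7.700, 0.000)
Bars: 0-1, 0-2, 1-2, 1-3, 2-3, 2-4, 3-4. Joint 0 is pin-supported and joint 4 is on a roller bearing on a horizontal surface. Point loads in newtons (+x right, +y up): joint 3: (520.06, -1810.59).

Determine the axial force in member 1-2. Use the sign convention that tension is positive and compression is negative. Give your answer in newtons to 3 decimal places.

N=5 nodes, M=7 members, R=3 reactions → 2N=10, M+R=10
member 0 (0-1): L=3.8336, (cx,cy)=(0.5507,0.8347)
member 1 (0-2): L=3.8830, (cx,cy)=(1.0000,0.0000)
member 2 (1-2): L=3.6579, (cx,cy)=(0.4844,-0.8748)
member 3 (1-3): L=3.5204, (cx,cy)=(0.9931,-0.1176)
member 4 (2-3): L=3.2763, (cx,cy)=(0.5262,0.8504)
member 5 (2-4): L=3.8170, (cx,cy)=(1.0000,0.0000)
member 6 (3-4): L=3.4846, (cx,cy)=(0.6006,-0.7995)
solve A·x = −loads:
  F[0-1] = -364.1709 N (compression)
  F[0-2] = +720.5945 N (tension)
  F[1-2] = +400.9147 N (tension)
  F[1-3] = -397.5101 N (compression)
  F[2-3] = -412.4519 N (compression)
  F[2-4] = +1131.8471 N (tension)
  F[3-4] = -1884.3936 N (compression)
  Rx@0 = -520.0600 N
  Ry@0 = +303.9841 N
  Ry@4 = +1506.6059 N

400.915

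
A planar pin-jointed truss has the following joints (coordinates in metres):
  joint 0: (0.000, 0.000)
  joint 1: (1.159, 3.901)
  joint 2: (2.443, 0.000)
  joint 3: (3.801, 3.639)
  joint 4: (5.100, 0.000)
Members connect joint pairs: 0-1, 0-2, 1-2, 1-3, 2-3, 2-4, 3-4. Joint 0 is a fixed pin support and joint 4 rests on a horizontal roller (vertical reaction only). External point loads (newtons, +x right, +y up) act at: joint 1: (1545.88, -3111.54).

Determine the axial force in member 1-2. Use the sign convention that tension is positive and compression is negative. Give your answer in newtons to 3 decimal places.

N=5 nodes, M=7 members, R=3 reactions → 2N=10, M+R=10
member 0 (0-1): L=4.0695, (cx,cy)=(0.2848,0.9586)
member 1 (0-2): L=2.4430, (cx,cy)=(1.0000,0.0000)
member 2 (1-2): L=4.1069, (cx,cy)=(0.3126,-0.9499)
member 3 (1-3): L=2.6550, (cx,cy)=(0.9951,-0.0987)
member 4 (2-3): L=3.8841, (cx,cy)=(0.3496,0.9369)
member 5 (2-4): L=2.6570, (cx,cy)=(1.0000,0.0000)
member 6 (3-4): L=3.8639, (cx,cy)=(0.3362,-0.9418)
solve A·x = −loads:
  F[0-1] = -1274.7726 N (compression)
  F[0-2] = +1908.9345 N (tension)
  F[1-2] = -1850.3858 N (compression)
  F[1-3] = -1336.9442 N (compression)
  F[2-3] = +1876.0236 N (tension)
  F[2-4] = +674.5088 N (tension)
  F[3-4] = -2006.3391 N (compression)
  Rx@0 = -1545.8800 N
  Ry@0 = +1221.9806 N
  Ry@4 = +1889.5594 N

-1850.386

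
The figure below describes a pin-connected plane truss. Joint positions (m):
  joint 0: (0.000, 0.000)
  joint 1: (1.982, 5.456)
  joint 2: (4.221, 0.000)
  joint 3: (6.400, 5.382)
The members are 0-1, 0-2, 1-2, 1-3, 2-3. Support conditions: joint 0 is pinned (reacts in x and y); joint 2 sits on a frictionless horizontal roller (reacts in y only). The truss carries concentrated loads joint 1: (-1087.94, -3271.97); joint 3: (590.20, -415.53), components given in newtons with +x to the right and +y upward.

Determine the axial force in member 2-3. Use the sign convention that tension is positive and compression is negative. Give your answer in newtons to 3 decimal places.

-434.682

N=4 nodes, M=5 members, R=3 reactions → 2N=8, M+R=8
member 0 (0-1): L=5.8048, (cx,cy)=(0.3414,0.9399)
member 1 (0-2): L=4.2210, (cx,cy)=(1.0000,0.0000)
member 2 (1-2): L=5.8975, (cx,cy)=(0.3796,-0.9251)
member 3 (1-3): L=4.4186, (cx,cy)=(0.9999,-0.0167)
member 4 (2-3): L=5.8064, (cx,cy)=(0.3753,0.9269)
solve A·x = −loads:
  F[0-1] = -2313.8569 N (compression)
  F[0-2] = +292.3004 N (tension)
  F[1-2] = -1199.5979 N (compression)
  F[1-3] = +753.4319 N (tension)
  F[2-3] = -434.6818 N (compression)
  Rx@0 = +497.7400 N
  Ry@0 = +2174.8034 N
  Ry@2 = +1512.6966 N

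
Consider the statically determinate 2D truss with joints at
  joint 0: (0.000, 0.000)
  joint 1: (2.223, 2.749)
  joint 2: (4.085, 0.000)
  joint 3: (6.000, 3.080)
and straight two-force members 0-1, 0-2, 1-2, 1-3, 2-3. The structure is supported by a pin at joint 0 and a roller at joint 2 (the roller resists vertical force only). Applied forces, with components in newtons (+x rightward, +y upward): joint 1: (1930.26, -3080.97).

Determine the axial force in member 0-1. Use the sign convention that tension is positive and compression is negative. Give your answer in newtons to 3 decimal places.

N=4 nodes, M=5 members, R=3 reactions → 2N=8, M+R=8
member 0 (0-1): L=3.5354, (cx,cy)=(0.6288,0.7776)
member 1 (0-2): L=4.0850, (cx,cy)=(1.0000,0.0000)
member 2 (1-2): L=3.3202, (cx,cy)=(0.5608,-0.8280)
member 3 (1-3): L=3.7915, (cx,cy)=(0.9962,0.0873)
member 4 (2-3): L=3.6268, (cx,cy)=(0.5280,0.8492)
solve A·x = −loads:
  F[0-1] = -135.5253 N (compression)
  F[0-2] = +2015.4772 N (tension)
  F[1-2] = -3593.9224 N (compression)
  F[1-3] = -0.0000 N (compression)
  F[2-3] = +0.0000 N (tension)
  Rx@0 = -1930.2600 N
  Ry@0 = +105.3810 N
  Ry@2 = +2975.5890 N

-135.525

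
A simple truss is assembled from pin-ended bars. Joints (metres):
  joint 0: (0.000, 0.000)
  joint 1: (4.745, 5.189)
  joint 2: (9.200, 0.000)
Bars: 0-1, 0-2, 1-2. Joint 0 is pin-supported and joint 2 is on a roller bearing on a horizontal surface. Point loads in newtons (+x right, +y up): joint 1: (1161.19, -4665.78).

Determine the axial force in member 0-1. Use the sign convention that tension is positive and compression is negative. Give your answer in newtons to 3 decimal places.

-2174.083

N=3 nodes, M=3 members, R=3 reactions → 2N=6, M+R=6
member 0 (0-1): L=7.0314, (cx,cy)=(0.6748,0.7380)
member 1 (0-2): L=9.2000, (cx,cy)=(1.0000,0.0000)
member 2 (1-2): L=6.8391, (cx,cy)=(0.6514,-0.7587)
solve A·x = −loads:
  F[0-1] = -2174.0827 N (compression)
  F[0-2] = +2628.3239 N (tension)
  F[1-2] = -4034.8520 N (compression)
  Rx@0 = -1161.1900 N
  Ry@0 = +1604.4168 N
  Ry@2 = +3061.3632 N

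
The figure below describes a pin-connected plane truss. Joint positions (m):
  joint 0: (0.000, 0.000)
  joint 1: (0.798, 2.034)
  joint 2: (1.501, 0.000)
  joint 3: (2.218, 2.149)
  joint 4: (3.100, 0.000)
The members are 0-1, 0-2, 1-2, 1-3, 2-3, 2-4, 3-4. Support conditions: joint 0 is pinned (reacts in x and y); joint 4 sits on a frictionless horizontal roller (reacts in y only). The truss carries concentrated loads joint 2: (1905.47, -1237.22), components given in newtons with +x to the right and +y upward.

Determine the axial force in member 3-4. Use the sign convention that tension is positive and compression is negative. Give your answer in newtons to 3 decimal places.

-647.546

N=5 nodes, M=7 members, R=3 reactions → 2N=10, M+R=10
member 0 (0-1): L=2.1849, (cx,cy)=(0.3652,0.9309)
member 1 (0-2): L=1.5010, (cx,cy)=(1.0000,0.0000)
member 2 (1-2): L=2.1521, (cx,cy)=(0.3267,-0.9451)
member 3 (1-3): L=1.4246, (cx,cy)=(0.9967,0.0807)
member 4 (2-3): L=2.2655, (cx,cy)=(0.3165,0.9486)
member 5 (2-4): L=1.5990, (cx,cy)=(1.0000,0.0000)
member 6 (3-4): L=2.3230, (cx,cy)=(0.3797,-0.9251)
solve A·x = −loads:
  F[0-1] = -685.5232 N (compression)
  F[0-2] = +2155.8419 N (tension)
  F[1-2] = +635.9532 N (tension)
  F[1-3] = -459.6146 N (compression)
  F[2-3] = +670.6285 N (tension)
  F[2-4] = +245.8658 N (tension)
  F[3-4] = -647.5458 N (compression)
  Rx@0 = -1905.4700 N
  Ry@0 = +638.1661 N
  Ry@4 = +599.0539 N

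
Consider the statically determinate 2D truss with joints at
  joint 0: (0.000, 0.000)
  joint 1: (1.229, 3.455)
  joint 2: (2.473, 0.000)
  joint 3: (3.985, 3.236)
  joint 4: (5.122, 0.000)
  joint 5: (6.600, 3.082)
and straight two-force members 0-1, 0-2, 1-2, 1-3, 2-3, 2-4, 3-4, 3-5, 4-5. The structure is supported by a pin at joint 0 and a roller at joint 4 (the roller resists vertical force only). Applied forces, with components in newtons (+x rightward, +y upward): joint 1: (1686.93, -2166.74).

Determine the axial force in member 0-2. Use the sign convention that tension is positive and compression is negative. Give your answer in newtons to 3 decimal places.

N=6 nodes, M=9 members, R=3 reactions → 2N=12, M+R=12
member 0 (0-1): L=3.6671, (cx,cy)=(0.3351,0.9422)
member 1 (0-2): L=2.4730, (cx,cy)=(1.0000,0.0000)
member 2 (1-2): L=3.6721, (cx,cy)=(0.3388,-0.9409)
member 3 (1-3): L=2.7647, (cx,cy)=(0.9969,-0.0792)
member 4 (2-3): L=3.5718, (cx,cy)=(0.4233,0.9060)
member 5 (2-4): L=2.6490, (cx,cy)=(1.0000,0.0000)
member 6 (3-4): L=3.4299, (cx,cy)=(0.3315,-0.9435)
member 7 (3-5): L=2.6195, (cx,cy)=(0.9983,-0.0588)
member 8 (4-5): L=3.4181, (cx,cy)=(0.4324,0.9017)
solve A·x = −loads:
  F[0-1] = -540.1772 N (compression)
  F[0-2] = +1867.9672 N (tension)
  F[1-2] = -1651.4774 N (compression)
  F[1-3] = -1312.6247 N (compression)
  F[2-3] = +1715.0719 N (tension)
  F[2-4] = +582.4851 N (tension)
  F[3-4] = -1757.1567 N (compression)
  F[3-5] = -0.0000 N (tension)
  F[4-5] = +0.0000 N (tension)
  Rx@0 = -1686.9300 N
  Ry@0 = +508.9371 N
  Ry@4 = +1657.8029 N

1867.967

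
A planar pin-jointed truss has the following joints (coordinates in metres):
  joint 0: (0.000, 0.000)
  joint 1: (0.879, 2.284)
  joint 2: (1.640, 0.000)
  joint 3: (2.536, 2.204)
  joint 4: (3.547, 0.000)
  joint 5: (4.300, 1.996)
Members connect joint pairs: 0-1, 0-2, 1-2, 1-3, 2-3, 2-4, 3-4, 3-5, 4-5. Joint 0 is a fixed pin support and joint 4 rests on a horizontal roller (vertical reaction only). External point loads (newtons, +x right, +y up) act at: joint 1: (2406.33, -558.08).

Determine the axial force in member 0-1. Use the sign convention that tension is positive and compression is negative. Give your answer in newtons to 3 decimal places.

1210.489

N=6 nodes, M=9 members, R=3 reactions → 2N=12, M+R=12
member 0 (0-1): L=2.4473, (cx,cy)=(0.3592,0.9333)
member 1 (0-2): L=1.6400, (cx,cy)=(1.0000,0.0000)
member 2 (1-2): L=2.4074, (cx,cy)=(0.3161,-0.9487)
member 3 (1-3): L=1.6589, (cx,cy)=(0.9988,-0.0482)
member 4 (2-3): L=2.3792, (cx,cy)=(0.3766,0.9264)
member 5 (2-4): L=1.9070, (cx,cy)=(1.0000,0.0000)
member 6 (3-4): L=2.4248, (cx,cy)=(0.4169,-0.9089)
member 7 (3-5): L=1.7762, (cx,cy)=(0.9931,-0.1171)
member 8 (4-5): L=2.1333, (cx,cy)=(0.3530,0.9356)
solve A·x = −loads:
  F[0-1] = +1210.4890 N (tension)
  F[0-2] = +1971.5578 N (tension)
  F[1-2] = -1706.1285 N (compression)
  F[1-3] = -1433.9134 N (compression)
  F[2-3] = +1747.2909 N (tension)
  F[2-4] = +774.2110 N (tension)
  F[3-4] = -1856.8941 N (compression)
  F[3-5] = -0.0000 N (compression)
  F[4-5] = +0.0000 N (tension)
  Rx@0 = -2406.3300 N
  Ry@0 = -1129.7153 N
  Ry@4 = +1687.7953 N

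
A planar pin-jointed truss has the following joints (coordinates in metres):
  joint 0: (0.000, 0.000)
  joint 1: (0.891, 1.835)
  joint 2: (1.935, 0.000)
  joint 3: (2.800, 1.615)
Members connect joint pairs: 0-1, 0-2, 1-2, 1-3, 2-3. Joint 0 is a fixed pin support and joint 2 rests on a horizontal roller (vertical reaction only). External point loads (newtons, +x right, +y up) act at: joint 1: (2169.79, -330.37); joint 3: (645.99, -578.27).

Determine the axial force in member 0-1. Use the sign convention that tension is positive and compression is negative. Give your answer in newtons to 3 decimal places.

N=4 nodes, M=5 members, R=3 reactions → 2N=8, M+R=8
member 0 (0-1): L=2.0399, (cx,cy)=(0.4368,0.8996)
member 1 (0-2): L=1.9350, (cx,cy)=(1.0000,0.0000)
member 2 (1-2): L=2.1112, (cx,cy)=(0.4945,-0.8692)
member 3 (1-3): L=1.9216, (cx,cy)=(0.9934,-0.1145)
member 4 (2-3): L=1.8321, (cx,cy)=(0.4721,0.8815)
solve A·x = −loads:
  F[0-1] = +2975.9696 N (tension)
  F[0-2] = +1515.9043 N (tension)
  F[1-2] = -3579.4653 N (compression)
  F[1-3] = +906.1096 N (tension)
  F[2-3] = -538.3122 N (compression)
  Rx@0 = -2815.7800 N
  Ry@0 = -2677.0727 N
  Ry@2 = +3585.7127 N

2975.970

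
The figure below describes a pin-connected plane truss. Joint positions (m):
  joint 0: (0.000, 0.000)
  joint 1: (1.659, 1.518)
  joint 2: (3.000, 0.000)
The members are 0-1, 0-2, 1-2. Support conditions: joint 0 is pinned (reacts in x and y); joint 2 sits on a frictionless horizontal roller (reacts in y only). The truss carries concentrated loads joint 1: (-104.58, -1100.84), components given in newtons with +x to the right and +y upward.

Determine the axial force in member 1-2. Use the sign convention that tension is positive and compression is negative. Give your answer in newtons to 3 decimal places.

N=3 nodes, M=3 members, R=3 reactions → 2N=6, M+R=6
member 0 (0-1): L=2.2487, (cx,cy)=(0.7378,0.6751)
member 1 (0-2): L=3.0000, (cx,cy)=(1.0000,0.0000)
member 2 (1-2): L=2.0255, (cx,cy)=(0.6621,-0.7494)
solve A·x = −loads:
  F[0-1] = -807.3254 N (compression)
  F[0-2] = +491.0348 N (tension)
  F[1-2] = -741.6746 N (compression)
  Rx@0 = +104.5800 N
  Ry@0 = +544.9930 N
  Ry@2 = +555.8470 N

-741.675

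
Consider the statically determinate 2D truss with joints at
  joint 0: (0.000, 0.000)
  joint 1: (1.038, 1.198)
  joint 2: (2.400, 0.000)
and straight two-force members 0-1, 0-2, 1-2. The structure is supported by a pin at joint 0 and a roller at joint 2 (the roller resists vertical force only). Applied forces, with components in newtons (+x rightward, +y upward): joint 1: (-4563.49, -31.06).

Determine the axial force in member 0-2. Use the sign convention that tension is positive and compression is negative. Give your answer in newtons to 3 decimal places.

-2574.508

N=3 nodes, M=3 members, R=3 reactions → 2N=6, M+R=6
member 0 (0-1): L=1.5851, (cx,cy)=(0.6548,0.7558)
member 1 (0-2): L=2.4000, (cx,cy)=(1.0000,0.0000)
member 2 (1-2): L=1.8139, (cx,cy)=(0.7509,-0.6605)
solve A·x = −loads:
  F[0-1] = -3037.3811 N (compression)
  F[0-2] = -2574.5082 N (compression)
  F[1-2] = +3428.7157 N (tension)
  Rx@0 = +4563.4900 N
  Ry@0 = +2295.5686 N
  Ry@2 = -2264.5086 N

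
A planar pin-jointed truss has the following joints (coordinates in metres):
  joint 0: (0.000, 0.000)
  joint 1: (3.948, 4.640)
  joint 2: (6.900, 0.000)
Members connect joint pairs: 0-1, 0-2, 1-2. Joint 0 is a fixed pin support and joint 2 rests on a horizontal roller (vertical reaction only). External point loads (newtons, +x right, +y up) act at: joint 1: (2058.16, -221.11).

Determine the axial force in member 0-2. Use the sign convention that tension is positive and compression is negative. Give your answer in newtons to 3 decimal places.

961.023

N=3 nodes, M=3 members, R=3 reactions → 2N=6, M+R=6
member 0 (0-1): L=6.0923, (cx,cy)=(0.6480,0.7616)
member 1 (0-2): L=6.9000, (cx,cy)=(1.0000,0.0000)
member 2 (1-2): L=5.4994, (cx,cy)=(0.5368,-0.8437)
solve A·x = −loads:
  F[0-1] = +1693.0352 N (tension)
  F[0-2] = +961.0232 N (tension)
  F[1-2] = -1790.3439 N (compression)
  Rx@0 = -2058.1600 N
  Ry@0 = -1289.4414 N
  Ry@2 = +1510.5514 N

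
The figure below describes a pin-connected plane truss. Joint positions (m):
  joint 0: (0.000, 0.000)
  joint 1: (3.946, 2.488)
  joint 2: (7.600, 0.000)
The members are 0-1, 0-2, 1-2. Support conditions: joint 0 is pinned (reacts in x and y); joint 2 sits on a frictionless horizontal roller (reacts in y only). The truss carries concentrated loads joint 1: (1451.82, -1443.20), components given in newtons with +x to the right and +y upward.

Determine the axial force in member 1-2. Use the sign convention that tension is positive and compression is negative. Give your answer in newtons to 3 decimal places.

N=3 nodes, M=3 members, R=3 reactions → 2N=6, M+R=6
member 0 (0-1): L=4.6649, (cx,cy)=(0.8459,0.5333)
member 1 (0-2): L=7.6000, (cx,cy)=(1.0000,0.0000)
member 2 (1-2): L=4.4206, (cx,cy)=(0.8266,-0.5628)
solve A·x = −loads:
  F[0-1] = -409.8553 N (compression)
  F[0-2] = +1798.5150 N (tension)
  F[1-2] = -2175.8476 N (compression)
  Rx@0 = -1451.8200 N
  Ry@0 = +218.5953 N
  Ry@2 = +1224.6047 N

-2175.848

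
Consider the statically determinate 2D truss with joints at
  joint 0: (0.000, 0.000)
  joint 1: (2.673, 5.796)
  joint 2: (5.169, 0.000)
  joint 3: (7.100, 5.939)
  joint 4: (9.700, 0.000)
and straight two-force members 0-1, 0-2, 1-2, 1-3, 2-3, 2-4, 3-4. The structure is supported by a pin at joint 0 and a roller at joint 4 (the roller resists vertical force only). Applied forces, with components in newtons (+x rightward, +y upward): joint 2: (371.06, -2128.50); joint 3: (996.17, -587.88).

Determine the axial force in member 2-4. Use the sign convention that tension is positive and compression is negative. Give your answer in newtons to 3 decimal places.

N=5 nodes, M=7 members, R=3 reactions → 2N=10, M+R=10
member 0 (0-1): L=6.3827, (cx,cy)=(0.4188,0.9081)
member 1 (0-2): L=5.1690, (cx,cy)=(1.0000,0.0000)
member 2 (1-2): L=6.3106, (cx,cy)=(0.3955,-0.9185)
member 3 (1-3): L=4.4293, (cx,cy)=(0.9995,0.0323)
member 4 (2-3): L=6.2450, (cx,cy)=(0.3092,0.9510)
member 5 (2-4): L=4.5310, (cx,cy)=(1.0000,0.0000)
member 6 (3-4): L=6.4832, (cx,cy)=(0.4010,-0.9161)
solve A·x = −loads:
  F[0-1] = -596.7558 N (compression)
  F[0-2] = +1617.1453 N (tension)
  F[1-2] = +573.2531 N (tension)
  F[1-3] = -476.8999 N (compression)
  F[2-3] = +1684.5435 N (tension)
  F[2-4] = +951.9511 N (tension)
  F[3-4] = -2373.7222 N (compression)
  Rx@0 = -1367.2300 N
  Ry@0 = +541.9039 N
  Ry@4 = +2174.4761 N

951.951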